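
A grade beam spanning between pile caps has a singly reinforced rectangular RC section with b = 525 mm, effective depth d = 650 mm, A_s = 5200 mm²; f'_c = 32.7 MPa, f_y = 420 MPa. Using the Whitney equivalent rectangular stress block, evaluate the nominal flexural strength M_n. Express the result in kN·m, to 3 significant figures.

T = A_s f_y = 5200 × 420 = 2184000 N = 2184 kN.
From C = T: a = T/(0.85 f'_c b) = 2184000/(0.85 × 32.7 × 525) = 149.67 mm.
M_n = T(d − a/2) = 2184 kN × (650 − 74.835) mm = 1256.16 kN·m.

M_n ≈ 1260 kN·m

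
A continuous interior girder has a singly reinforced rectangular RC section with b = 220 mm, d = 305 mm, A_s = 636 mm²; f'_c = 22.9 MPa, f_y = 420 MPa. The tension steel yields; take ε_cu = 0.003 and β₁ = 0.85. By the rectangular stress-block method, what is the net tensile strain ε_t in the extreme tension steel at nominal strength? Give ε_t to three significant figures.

ε_t ≈ 0.00947

a = A_s f_y/(0.85 f'_c b) = 62.38 mm.
β₁ = 0.85, so c = a/β₁ = 62.38/0.85 = 73.39 mm.
From the linear strain diagram with ε_cu = 0.003: ε_t = 0.003 (d − c)/c = 0.003 × (305 − 73.39)/73.39 = 0.00947.
Since ε_t ≥ 0.005, the section is tension-controlled.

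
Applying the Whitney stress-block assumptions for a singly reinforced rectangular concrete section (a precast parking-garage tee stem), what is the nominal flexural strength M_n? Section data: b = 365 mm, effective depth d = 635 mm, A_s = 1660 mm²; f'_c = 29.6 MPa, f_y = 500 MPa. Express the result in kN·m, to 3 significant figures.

M_n ≈ 490 kN·m

T = A_s f_y = 1660 × 500 = 830000 N = 830 kN.
From C = T: a = T/(0.85 f'_c b) = 830000/(0.85 × 29.6 × 365) = 90.38 mm.
M_n = T(d − a/2) = 830 kN × (635 − 45.19) mm = 489.54 kN·m.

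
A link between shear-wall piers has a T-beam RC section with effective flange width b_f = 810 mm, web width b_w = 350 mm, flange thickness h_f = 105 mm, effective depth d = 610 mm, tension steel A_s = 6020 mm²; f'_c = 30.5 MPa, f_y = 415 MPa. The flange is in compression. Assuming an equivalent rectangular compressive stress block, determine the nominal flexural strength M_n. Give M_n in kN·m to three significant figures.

M_n ≈ 1370 kN·m

Tension: T = A_s f_y = 6020 × 415 = 2498300 N.
Try a within the flange: a = T/(0.85 f'_c b_f) = 2498300/(0.85 × 30.5 × 810) = 118.97 mm.
a = 118.97 > h_f = 105 mm: the block extends into the web. Split into flange-overhang and web parts.
C_f = 0.85 f'_c (b_f − b_w) h_f = 0.85 × 30.5 × (810 − 350) × 105 = 1252178 N.
Remaining web compression depth: a_w = (T − C_f)/(0.85 f'_c b_w) = (2498300 − 1252178)/(0.85 × 30.5 × 350) = 137.33 mm.
M_n = C_f(d − h_f/2) + (T − C_f)(d − a_w/2) = 1252178 × (610 − 52.5) + 1246122 × (610 − 68.665) = 698.09 + 674.57 = 1372.66 × 10⁶ N·mm.
M_n = 1372.66 kN·m.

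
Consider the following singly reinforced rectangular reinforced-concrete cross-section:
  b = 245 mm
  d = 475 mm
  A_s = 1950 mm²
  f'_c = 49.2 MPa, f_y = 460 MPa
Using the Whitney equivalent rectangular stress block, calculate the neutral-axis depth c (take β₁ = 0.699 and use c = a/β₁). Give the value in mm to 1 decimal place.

c ≈ 125.2 mm

T = A_s f_y = 1950 × 460 = 897000 N = 897 kN.
Setting C = 0.85 f'_c a b equal to T: a = 897000/(0.85 × 49.2 × 245) = 87.547 mm.
With β₁ = 0.699, c = a/β₁ = 87.547/0.699 = 125.2 mm.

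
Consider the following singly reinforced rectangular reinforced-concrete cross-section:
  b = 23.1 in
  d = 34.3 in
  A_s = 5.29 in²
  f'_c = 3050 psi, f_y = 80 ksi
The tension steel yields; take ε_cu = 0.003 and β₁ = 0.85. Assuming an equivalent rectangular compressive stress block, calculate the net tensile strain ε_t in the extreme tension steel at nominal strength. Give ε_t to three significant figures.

a = A_s f_y/(0.85 f'_c b) = 7.067 in.
β₁ = 0.85, so c = a/β₁ = 7.067/0.85 = 8.314 in.
From the linear strain diagram with ε_cu = 0.003: ε_t = 0.003 (d − c)/c = 0.003 × (34.3 − 8.314)/8.314 = 0.00938.
Since ε_t ≥ 0.005, the section is tension-controlled.

ε_t ≈ 0.00938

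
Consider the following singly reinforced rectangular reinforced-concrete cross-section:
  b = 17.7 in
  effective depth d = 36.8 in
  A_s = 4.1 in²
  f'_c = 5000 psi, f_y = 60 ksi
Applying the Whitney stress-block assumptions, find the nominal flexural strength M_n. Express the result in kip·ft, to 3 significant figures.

M_n ≈ 721 kip·ft

T = A_s f_y = 4.1 × 60 = 246 kips.
a = T/(0.85 f'_c b) = 246/(0.85 × 5 × 17.7) = 3.270 in.
M_n = T(d − a/2) = 246 × (36.8 − 1.635) = 8650.6 kip·in = 8650.6/12 = 720.88 kip·ft.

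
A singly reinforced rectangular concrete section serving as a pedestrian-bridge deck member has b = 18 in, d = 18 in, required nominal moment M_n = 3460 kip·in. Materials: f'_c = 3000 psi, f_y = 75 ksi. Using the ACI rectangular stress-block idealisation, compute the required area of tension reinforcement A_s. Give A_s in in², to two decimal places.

From M_n = 0.85 f'_c a b (d − a/2):
a = d − √(d² − 2M_n/(0.85 f'_c b)) = 18 − √(18² − 2 × 3460/(0.85 × 3 × 18)) = 4.838 in.
A_s = 0.85 f'_c a b / f_y = 0.85 × 3 × 4.838 × 18 / 75 = 2.961 in².

A_s ≈ 2.96 in²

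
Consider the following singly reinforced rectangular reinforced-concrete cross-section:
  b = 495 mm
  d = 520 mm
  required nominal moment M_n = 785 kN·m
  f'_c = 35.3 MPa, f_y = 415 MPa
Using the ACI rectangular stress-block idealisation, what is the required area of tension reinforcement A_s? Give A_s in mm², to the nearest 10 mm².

A_s ≈ 4090 mm²

With M_n = 0.85 f'_c a b (d − a/2), solve the quadratic for a:
a = d − √(d² − 2M_n/(0.85 f'_c b)) = 520 − √(520² − 2 × 785×10⁶/(0.85 × 35.3 × 495)) = 114.18 mm.
A_s = 0.85 f'_c a b / f_y = 0.85 × 35.3 × 114.18 × 495 / 415 = 4086.4 mm².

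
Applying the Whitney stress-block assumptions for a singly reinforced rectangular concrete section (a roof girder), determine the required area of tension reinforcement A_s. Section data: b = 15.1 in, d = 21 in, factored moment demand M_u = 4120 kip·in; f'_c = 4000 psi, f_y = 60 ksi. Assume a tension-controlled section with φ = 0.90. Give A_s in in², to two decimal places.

M_n = M_u/φ = 4120/0.90 = 4577.78 kip·in.
From M_n = 0.85 f'_c a b (d − a/2):
a = d − √(d² − 2M_n/(0.85 f'_c b)) = 21 − √(21² − 2 × 4577.78/(0.85 × 4 × 15.1)) = 4.793 in.
A_s = 0.85 f'_c a b / f_y = 0.85 × 4 × 4.793 × 15.1 / 60 = 4.101 in².

A_s ≈ 4.10 in²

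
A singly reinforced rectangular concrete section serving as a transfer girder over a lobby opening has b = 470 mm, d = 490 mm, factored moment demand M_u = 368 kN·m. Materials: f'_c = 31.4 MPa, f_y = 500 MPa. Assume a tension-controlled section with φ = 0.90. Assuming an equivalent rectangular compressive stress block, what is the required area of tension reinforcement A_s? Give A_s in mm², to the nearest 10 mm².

M_n = M_u/φ = 368/0.90 = 408.889 kN·m.
With M_n = 0.85 f'_c a b (d − a/2), solve the quadratic for a:
a = d − √(d² − 2M_n/(0.85 f'_c b)) = 490 − √(490² − 2 × 408.889×10⁶/(0.85 × 31.4 × 470)) = 71.78 mm.
A_s = 0.85 f'_c a b / f_y = 0.85 × 31.4 × 71.78 × 470 / 500 = 1800.9 mm².

A_s ≈ 1800 mm²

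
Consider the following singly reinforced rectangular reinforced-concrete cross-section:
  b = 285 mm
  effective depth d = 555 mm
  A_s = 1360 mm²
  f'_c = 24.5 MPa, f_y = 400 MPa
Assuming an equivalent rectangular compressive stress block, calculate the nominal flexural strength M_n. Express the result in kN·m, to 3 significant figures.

T = A_s f_y = 1360 × 400 = 544000 N = 544 kN.
From C = T: a = T/(0.85 f'_c b) = 544000/(0.85 × 24.5 × 285) = 91.66 mm.
M_n = T(d − a/2) = 544 kN × (555 − 45.83) mm = 276.99 kN·m.

M_n ≈ 277 kN·m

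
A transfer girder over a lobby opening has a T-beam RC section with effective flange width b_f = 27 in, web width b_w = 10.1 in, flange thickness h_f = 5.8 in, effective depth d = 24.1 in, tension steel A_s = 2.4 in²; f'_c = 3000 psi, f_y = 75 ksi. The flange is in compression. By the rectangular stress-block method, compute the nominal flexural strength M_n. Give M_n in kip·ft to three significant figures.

Tension: T = A_s f_y = 2.4 × 75 = 180 kips.
Try a within the flange: a = T/(0.85 f'_c b_f) = 180/(0.85 × 3 × 27) = 2.614 in.
Since a = 2.614 ≤ h_f = 5.8 in, the stress block lies entirely in the flange; analyse as a rectangular beam of width b_f.
M_n = T(d − a/2) = 180 × (24.1 − 1.307) = 4102.7 kip·in.
M_n = 4102.7/12 = 341.89 kip·ft.

M_n ≈ 342 kip·ft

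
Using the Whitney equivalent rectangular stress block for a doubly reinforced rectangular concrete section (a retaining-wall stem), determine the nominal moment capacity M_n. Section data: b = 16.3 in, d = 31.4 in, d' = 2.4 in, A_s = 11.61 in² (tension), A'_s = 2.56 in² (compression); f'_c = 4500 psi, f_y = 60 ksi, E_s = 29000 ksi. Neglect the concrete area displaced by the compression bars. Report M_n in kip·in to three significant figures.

M_n ≈ 19100 kip·in

Assume both steels yield.
a = (A_s − A'_s) f_y/(0.85 f'_c b) = (11.61 − 2.56) × 60/(0.85 × 4.5 × 16.3) = 8.709 in.
c = a/β₁ = 8.709/0.825 = 10.556 in; ε'_s = 0.003(c − d')/c = 0.0023 ≥ ε_y = 0.0021, so the compression steel yields.
M_n = (A_s − A'_s) f_y (d − a/2) + A'_s f_y (d − d') = 543 × (31.4 − 4.3545) + 153.6 × (31.4 − 2.4) = 14685.7 + 4454.4 = 19140.1 kip·in.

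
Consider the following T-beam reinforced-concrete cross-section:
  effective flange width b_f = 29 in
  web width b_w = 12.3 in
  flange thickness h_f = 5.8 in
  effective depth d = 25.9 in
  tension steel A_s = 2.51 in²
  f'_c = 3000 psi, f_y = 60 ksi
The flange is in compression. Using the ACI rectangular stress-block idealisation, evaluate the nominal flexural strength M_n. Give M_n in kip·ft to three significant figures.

M_n ≈ 312 kip·ft

Tension: T = A_s f_y = 2.51 × 60 = 150.6 kips.
Try a within the flange: a = T/(0.85 f'_c b_f) = 150.6/(0.85 × 3 × 29) = 2.037 in.
Since a = 2.037 ≤ h_f = 5.8 in, the stress block lies entirely in the flange; analyse as a rectangular beam of width b_f.
M_n = T(d − a/2) = 150.6 × (25.9 − 1.0185) = 3747.2 kip·in.
M_n = 3747.2/12 = 312.27 kip·ft.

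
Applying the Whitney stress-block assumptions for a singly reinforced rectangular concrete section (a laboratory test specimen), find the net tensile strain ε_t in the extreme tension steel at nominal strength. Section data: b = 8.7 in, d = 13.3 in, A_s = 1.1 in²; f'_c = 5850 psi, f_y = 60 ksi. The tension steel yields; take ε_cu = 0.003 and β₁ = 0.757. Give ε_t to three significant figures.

a = A_s f_y/(0.85 f'_c b) = 1.526 in.
β₁ = 0.757, so c = a/β₁ = 1.526/0.757 = 2.016 in.
From the linear strain diagram with ε_cu = 0.003: ε_t = 0.003 (d − c)/c = 0.003 × (13.3 − 2.016)/2.016 = 0.0168.
Since ε_t ≥ 0.005, the section is tension-controlled.

ε_t ≈ 0.0168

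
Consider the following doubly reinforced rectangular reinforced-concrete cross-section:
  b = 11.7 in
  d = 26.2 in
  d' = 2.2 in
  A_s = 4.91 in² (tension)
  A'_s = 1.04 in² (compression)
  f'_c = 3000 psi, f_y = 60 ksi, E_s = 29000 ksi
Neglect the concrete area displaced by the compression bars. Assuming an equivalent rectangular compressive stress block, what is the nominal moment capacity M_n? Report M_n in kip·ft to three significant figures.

Assume both steels yield.
a = (A_s − A'_s) f_y/(0.85 f'_c b) = (4.91 − 1.04) × 60/(0.85 × 3 × 11.7) = 7.783 in.
c = a/β₁ = 7.783/0.85 = 9.156 in; ε'_s = 0.003(c − d')/c = 0.0023 ≥ ε_y = 0.0021, so the compression steel yields.
M_n = (A_s − A'_s) f_y (d − a/2) + A'_s f_y (d − d') = 232.2 × (26.2 − 3.8915) + 62.4 × (26.2 − 2.2) = 5180.0 + 1497.6 = 6677.6 kip·in = 6677.6/12 = 556.47 kip·ft.

M_n ≈ 556 kip·ft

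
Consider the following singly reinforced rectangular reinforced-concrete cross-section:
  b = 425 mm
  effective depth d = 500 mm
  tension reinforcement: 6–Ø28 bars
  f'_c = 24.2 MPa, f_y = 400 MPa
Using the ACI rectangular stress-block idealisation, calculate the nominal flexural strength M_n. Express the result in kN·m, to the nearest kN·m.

M_n ≈ 614 kN·m

A_s = 6 × 616 = 3696 mm².
T = A_s f_y = 3696 × 400 = 1478400 N = 1478.4 kN.
From C = T: a = T/(0.85 f'_c b) = 1478400/(0.85 × 24.2 × 425) = 169.11 mm.
M_n = T(d − a/2) = 1478.4 kN × (500 − 84.555) mm = 614.19 kN·m.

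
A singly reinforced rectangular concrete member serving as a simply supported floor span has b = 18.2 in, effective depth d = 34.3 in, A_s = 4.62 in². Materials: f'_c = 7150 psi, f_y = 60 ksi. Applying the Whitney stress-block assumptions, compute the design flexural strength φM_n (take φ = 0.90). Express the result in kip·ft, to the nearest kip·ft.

φM_n ≈ 687 kip·ft

T = A_s f_y = 4.62 × 60 = 277.2 kips.
a = T/(0.85 f'_c b) = 277.2/(0.85 × 7.15 × 18.2) = 2.506 in.
M_n = T(d − a/2) = 277.2 × (34.3 − 1.253) = 9160.6 kip·in = 9160.6/12 = 763.38 kip·ft.
φM_n = 0.90 × 763.38 = 687.04 kip·ft.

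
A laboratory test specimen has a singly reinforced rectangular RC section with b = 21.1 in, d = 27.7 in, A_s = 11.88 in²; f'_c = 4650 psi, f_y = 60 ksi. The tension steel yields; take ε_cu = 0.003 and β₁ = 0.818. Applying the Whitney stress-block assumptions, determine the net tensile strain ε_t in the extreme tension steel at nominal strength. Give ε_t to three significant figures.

ε_t ≈ 0.00495

a = A_s f_y/(0.85 f'_c b) = 8.547 in.
β₁ = 0.818, so c = a/β₁ = 8.547/0.818 = 10.449 in.
From the linear strain diagram with ε_cu = 0.003: ε_t = 0.003 (d − c)/c = 0.003 × (27.7 − 10.449)/10.449 = 0.00495.
ε_t is between 0.004 and 0.005 — transition zone.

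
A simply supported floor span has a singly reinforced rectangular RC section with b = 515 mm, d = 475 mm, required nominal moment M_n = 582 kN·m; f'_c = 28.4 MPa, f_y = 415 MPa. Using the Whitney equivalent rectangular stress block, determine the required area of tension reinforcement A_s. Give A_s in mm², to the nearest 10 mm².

With M_n = 0.85 f'_c a b (d − a/2), solve the quadratic for a:
a = d − √(d² − 2M_n/(0.85 f'_c b)) = 475 − √(475² − 2 × 582×10⁶/(0.85 × 28.4 × 515)) = 111.69 mm.
A_s = 0.85 f'_c a b / f_y = 0.85 × 28.4 × 111.69 × 515 / 415 = 3345.9 mm².

A_s ≈ 3350 mm²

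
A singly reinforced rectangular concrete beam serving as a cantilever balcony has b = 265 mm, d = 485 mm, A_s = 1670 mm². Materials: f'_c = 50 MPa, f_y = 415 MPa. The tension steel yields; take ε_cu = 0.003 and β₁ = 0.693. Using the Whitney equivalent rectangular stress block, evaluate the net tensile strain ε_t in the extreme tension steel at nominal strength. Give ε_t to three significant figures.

a = A_s f_y/(0.85 f'_c b) = 61.54 mm.
β₁ = 0.693, so c = a/β₁ = 61.54/0.693 = 88.80 mm.
From the linear strain diagram with ε_cu = 0.003: ε_t = 0.003 (d − c)/c = 0.003 × (485 − 88.80)/88.80 = 0.0134.
Since ε_t ≥ 0.005, the section is tension-controlled.

ε_t ≈ 0.0134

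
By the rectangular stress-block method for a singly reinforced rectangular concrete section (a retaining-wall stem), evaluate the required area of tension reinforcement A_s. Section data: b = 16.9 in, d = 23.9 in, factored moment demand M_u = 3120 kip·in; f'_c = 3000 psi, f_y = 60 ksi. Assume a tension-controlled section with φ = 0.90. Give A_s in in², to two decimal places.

A_s ≈ 2.62 in²

M_n = M_u/φ = 3120/0.90 = 3466.67 kip·in.
From M_n = 0.85 f'_c a b (d − a/2):
a = d − √(d² − 2M_n/(0.85 f'_c b)) = 23.9 − √(23.9² − 2 × 3466.67/(0.85 × 3 × 16.9)) = 3.644 in.
A_s = 0.85 f'_c a b / f_y = 0.85 × 3 × 3.644 × 16.9 / 60 = 2.617 in².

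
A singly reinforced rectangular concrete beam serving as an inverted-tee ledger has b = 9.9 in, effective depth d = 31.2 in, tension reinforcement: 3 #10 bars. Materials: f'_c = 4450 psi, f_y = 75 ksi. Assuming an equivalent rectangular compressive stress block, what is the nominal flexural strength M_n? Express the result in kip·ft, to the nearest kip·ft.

M_n ≈ 652 kip·ft

A_s = 3 × 1.27 = 3.81 in².
T = A_s f_y = 3.81 × 75 = 285.75 kips.
a = T/(0.85 f'_c b) = 285.75/(0.85 × 4.45 × 9.9) = 7.631 in.
M_n = T(d − a/2) = 285.75 × (31.2 − 3.8155) = 7825.1 kip·in = 7825.1/12 = 652.09 kip·ft.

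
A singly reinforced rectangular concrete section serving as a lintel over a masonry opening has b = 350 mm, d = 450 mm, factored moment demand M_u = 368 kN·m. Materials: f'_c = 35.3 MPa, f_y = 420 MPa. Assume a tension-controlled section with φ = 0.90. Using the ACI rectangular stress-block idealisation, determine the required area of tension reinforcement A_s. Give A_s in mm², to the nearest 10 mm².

M_n = M_u/φ = 368/0.90 = 408.889 kN·m.
With M_n = 0.85 f'_c a b (d − a/2), solve the quadratic for a:
a = d − √(d² − 2M_n/(0.85 f'_c b)) = 450 − √(450² − 2 × 408.889×10⁶/(0.85 × 35.3 × 350)) = 96.97 mm.
A_s = 0.85 f'_c a b / f_y = 0.85 × 35.3 × 96.97 × 350 / 420 = 2424.7 mm².

A_s ≈ 2420 mm²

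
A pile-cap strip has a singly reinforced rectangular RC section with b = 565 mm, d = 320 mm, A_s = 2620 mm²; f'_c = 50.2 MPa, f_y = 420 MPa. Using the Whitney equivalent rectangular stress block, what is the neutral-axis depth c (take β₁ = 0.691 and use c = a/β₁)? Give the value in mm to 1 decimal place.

T = A_s f_y = 2620 × 420 = 1100400 N = 1100.4 kN.
Setting C = 0.85 f'_c a b equal to T: a = 1100400/(0.85 × 50.2 × 565) = 45.644 mm.
With β₁ = 0.691, c = a/β₁ = 45.644/0.691 = 66.1 mm.

c ≈ 66.1 mm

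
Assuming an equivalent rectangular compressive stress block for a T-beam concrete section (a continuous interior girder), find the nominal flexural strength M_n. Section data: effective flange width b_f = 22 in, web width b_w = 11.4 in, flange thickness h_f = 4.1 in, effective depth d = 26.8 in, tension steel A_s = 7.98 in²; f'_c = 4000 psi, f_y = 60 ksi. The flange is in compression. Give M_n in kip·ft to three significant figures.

Tension: T = A_s f_y = 7.98 × 60 = 478.8 kips.
Try a within the flange: a = T/(0.85 f'_c b_f) = 478.8/(0.85 × 4 × 22) = 6.401 in.
a = 6.401 > h_f = 4.1 in: the block extends into the web. Split into flange-overhang and web parts.
C_f = 0.85 f'_c (b_f − b_w) h_f = 0.85 × 4 × (22 − 11.4) × 4.1 = 147.8 kips.
Remaining web compression depth: a_w = (T − C_f)/(0.85 f'_c b_w) = (478.8 − 147.8)/(0.85 × 4 × 11.4) = 8.540 in.
M_n = C_f(d − h_f/2) + (T − C_f)(d − a_w/2) = 147.8 × (26.8 − 2.05) + 331 × (26.8 − 4.27) = 3658.1 + 7457.4 = 11115.5 kip·in.
M_n = 11115.5/12 = 926.29 kip·ft.

M_n ≈ 926 kip·ft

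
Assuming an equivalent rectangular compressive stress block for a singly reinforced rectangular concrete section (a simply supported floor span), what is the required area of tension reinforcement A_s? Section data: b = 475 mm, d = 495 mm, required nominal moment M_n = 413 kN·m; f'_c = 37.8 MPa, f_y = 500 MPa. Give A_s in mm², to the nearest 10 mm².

A_s ≈ 1770 mm²

With M_n = 0.85 f'_c a b (d − a/2), solve the quadratic for a:
a = d − √(d² − 2M_n/(0.85 f'_c b)) = 495 − √(495² − 2 × 413×10⁶/(0.85 × 37.8 × 475)) = 58.08 mm.
A_s = 0.85 f'_c a b / f_y = 0.85 × 37.8 × 58.08 × 475 / 500 = 1772.8 mm².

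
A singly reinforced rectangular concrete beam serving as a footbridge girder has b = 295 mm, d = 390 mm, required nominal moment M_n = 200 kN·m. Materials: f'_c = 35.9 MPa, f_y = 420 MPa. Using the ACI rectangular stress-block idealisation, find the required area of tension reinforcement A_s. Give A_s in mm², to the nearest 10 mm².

With M_n = 0.85 f'_c a b (d − a/2), solve the quadratic for a:
a = d − √(d² − 2M_n/(0.85 f'_c b)) = 390 − √(390² − 2 × 200×10⁶/(0.85 × 35.9 × 295)) = 61.88 mm.
A_s = 0.85 f'_c a b / f_y = 0.85 × 35.9 × 61.88 × 295 / 420 = 1326.3 mm².

A_s ≈ 1330 mm²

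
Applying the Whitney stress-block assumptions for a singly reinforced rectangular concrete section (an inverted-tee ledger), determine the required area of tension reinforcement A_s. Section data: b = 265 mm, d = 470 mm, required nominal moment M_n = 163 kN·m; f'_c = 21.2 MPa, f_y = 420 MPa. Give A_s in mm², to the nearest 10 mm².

A_s ≈ 900 mm²

With M_n = 0.85 f'_c a b (d − a/2), solve the quadratic for a:
a = d − √(d² − 2M_n/(0.85 f'_c b)) = 470 − √(470² − 2 × 163×10⁶/(0.85 × 21.2 × 265)) = 79.32 mm.
A_s = 0.85 f'_c a b / f_y = 0.85 × 21.2 × 79.32 × 265 / 420 = 901.8 mm².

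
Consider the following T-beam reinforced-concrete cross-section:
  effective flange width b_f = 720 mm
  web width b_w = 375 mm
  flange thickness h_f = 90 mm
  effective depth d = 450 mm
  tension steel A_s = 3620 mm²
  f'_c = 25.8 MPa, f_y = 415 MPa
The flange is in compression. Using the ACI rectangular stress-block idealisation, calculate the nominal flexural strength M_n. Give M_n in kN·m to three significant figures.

Tension: T = A_s f_y = 3620 × 415 = 1502300 N.
Try a within the flange: a = T/(0.85 f'_c b_f) = 1502300/(0.85 × 25.8 × 720) = 95.14 mm.
a = 95.14 > h_f = 90 mm: the block extends into the web. Split into flange-overhang and web parts.
C_f = 0.85 f'_c (b_f − b_w) h_f = 0.85 × 25.8 × (720 − 375) × 90 = 680927 N.
Remaining web compression depth: a_w = (T − C_f)/(0.85 f'_c b_w) = (1502300 − 680927)/(0.85 × 25.8 × 375) = 99.88 mm.
M_n = C_f(d − h_f/2) + (T − C_f)(d − a_w/2) = 680927 × (450 − 45) + 821373 × (450 − 49.94) = 275.78 + 328.60 = 604.38 × 10⁶ N·mm.
M_n = 604.38 kN·m.

M_n ≈ 604 kN·m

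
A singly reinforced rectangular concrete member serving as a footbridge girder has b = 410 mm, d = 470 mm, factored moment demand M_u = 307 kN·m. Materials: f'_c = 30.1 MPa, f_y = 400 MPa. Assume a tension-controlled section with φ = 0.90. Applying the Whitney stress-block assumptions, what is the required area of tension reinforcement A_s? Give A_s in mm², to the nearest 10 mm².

M_n = M_u/φ = 307/0.90 = 341.111 kN·m.
With M_n = 0.85 f'_c a b (d − a/2), solve the quadratic for a:
a = d − √(d² − 2M_n/(0.85 f'_c b)) = 470 − √(470² − 2 × 341.111×10⁶/(0.85 × 30.1 × 410)) = 75.20 mm.
A_s = 0.85 f'_c a b / f_y = 0.85 × 30.1 × 75.20 × 410 / 400 = 1972.1 mm².

A_s ≈ 1970 mm²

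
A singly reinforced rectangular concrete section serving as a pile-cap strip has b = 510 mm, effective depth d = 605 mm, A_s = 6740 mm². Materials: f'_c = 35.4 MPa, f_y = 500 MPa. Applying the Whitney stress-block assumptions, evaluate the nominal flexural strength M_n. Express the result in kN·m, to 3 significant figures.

T = A_s f_y = 6740 × 500 = 3370000 N = 3370 kN.
From C = T: a = T/(0.85 f'_c b) = 3370000/(0.85 × 35.4 × 510) = 219.60 mm.
M_n = T(d − a/2) = 3370 kN × (605 − 109.8) mm = 1668.82 kN·m.

M_n ≈ 1670 kN·m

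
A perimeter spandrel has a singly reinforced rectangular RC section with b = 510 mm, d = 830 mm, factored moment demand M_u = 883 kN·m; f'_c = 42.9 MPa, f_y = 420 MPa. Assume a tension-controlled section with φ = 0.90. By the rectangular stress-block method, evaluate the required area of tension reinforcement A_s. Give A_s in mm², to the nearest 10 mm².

M_n = M_u/φ = 883/0.90 = 981.111 kN·m.
With M_n = 0.85 f'_c a b (d − a/2), solve the quadratic for a:
a = d − √(d² − 2M_n/(0.85 f'_c b)) = 830 − √(830² − 2 × 981.111×10⁶/(0.85 × 42.9 × 510)) = 66.20 mm.
A_s = 0.85 f'_c a b / f_y = 0.85 × 42.9 × 66.20 × 510 / 420 = 2931.3 mm².

A_s ≈ 2930 mm²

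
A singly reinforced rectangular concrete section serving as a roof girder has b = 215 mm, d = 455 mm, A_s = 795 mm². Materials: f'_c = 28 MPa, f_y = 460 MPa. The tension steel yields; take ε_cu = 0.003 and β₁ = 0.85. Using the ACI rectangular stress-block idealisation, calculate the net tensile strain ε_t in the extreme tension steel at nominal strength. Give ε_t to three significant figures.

a = A_s f_y/(0.85 f'_c b) = 71.47 mm.
β₁ = 0.85, so c = a/β₁ = 71.47/0.85 = 84.08 mm.
From the linear strain diagram with ε_cu = 0.003: ε_t = 0.003 (d − c)/c = 0.003 × (455 − 84.08)/84.08 = 0.0132.
Since ε_t ≥ 0.005, the section is tension-controlled.

ε_t ≈ 0.0132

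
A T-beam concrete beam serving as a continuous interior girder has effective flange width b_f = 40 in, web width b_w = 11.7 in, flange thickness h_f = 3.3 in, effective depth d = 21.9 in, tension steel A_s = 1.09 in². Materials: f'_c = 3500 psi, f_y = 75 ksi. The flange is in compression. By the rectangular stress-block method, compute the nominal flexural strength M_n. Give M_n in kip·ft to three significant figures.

M_n ≈ 147 kip·ft

Tension: T = A_s f_y = 1.09 × 75 = 81.75 kips.
Try a within the flange: a = T/(0.85 f'_c b_f) = 81.75/(0.85 × 3.5 × 40) = 0.687 in.
Since a = 0.687 ≤ h_f = 3.3 in, the stress block lies entirely in the flange; analyse as a rectangular beam of width b_f.
M_n = T(d − a/2) = 81.75 × (21.9 − 0.3435) = 1762.2 kip·in.
M_n = 1762.2/12 = 146.85 kip·ft.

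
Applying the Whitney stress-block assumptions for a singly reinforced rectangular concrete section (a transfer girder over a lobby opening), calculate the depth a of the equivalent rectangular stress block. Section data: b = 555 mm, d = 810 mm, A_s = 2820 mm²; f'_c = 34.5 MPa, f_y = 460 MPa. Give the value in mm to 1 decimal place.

T = A_s f_y = 2820 × 460 = 1297200 N = 1297.2 kN.
Setting C = 0.85 f'_c a b equal to T: a = 1297200/(0.85 × 34.5 × 555) = 79.7 mm.

a ≈ 79.7 mm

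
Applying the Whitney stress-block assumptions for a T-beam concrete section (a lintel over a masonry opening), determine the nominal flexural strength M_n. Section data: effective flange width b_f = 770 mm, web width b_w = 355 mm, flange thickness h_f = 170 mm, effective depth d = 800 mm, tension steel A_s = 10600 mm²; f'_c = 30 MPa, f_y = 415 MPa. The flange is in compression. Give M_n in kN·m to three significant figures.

M_n ≈ 2990 kN·m

Tension: T = A_s f_y = 10600 × 415 = 4399000 N.
Try a within the flange: a = T/(0.85 f'_c b_f) = 4399000/(0.85 × 30 × 770) = 224.04 mm.
a = 224.04 > h_f = 170 mm: the block extends into the web. Split into flange-overhang and web parts.
C_f = 0.85 f'_c (b_f − b_w) h_f = 0.85 × 30 × (770 − 355) × 170 = 1799025 N.
Remaining web compression depth: a_w = (T − C_f)/(0.85 f'_c b_w) = (4399000 − 1799025)/(0.85 × 30 × 355) = 287.21 mm.
M_n = C_f(d − h_f/2) + (T − C_f)(d − a_w/2) = 1799025 × (800 − 85) + 2599975 × (800 − 143.605) = 1286.30 + 1706.61 = 2992.91 × 10⁶ N·mm.
M_n = 2992.91 kN·m.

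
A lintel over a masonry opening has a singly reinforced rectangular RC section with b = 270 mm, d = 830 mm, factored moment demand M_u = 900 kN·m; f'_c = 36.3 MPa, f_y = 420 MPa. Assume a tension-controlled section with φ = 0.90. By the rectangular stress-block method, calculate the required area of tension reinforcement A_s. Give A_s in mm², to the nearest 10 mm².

A_s ≈ 3170 mm²

M_n = M_u/φ = 900/0.90 = 1000 kN·m.
With M_n = 0.85 f'_c a b (d − a/2), solve the quadratic for a:
a = d − √(d² − 2M_n/(0.85 f'_c b)) = 830 − √(830² − 2 × 1000×10⁶/(0.85 × 36.3 × 270)) = 160.05 mm.
A_s = 0.85 f'_c a b / f_y = 0.85 × 36.3 × 160.05 × 270 / 420 = 3174.6 mm².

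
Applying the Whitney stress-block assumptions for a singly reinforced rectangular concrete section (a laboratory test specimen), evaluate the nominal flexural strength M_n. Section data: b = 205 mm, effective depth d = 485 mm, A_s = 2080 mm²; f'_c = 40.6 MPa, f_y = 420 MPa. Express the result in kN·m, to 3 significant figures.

M_n ≈ 370 kN·m

T = A_s f_y = 2080 × 420 = 873600 N = 873.6 kN.
From C = T: a = T/(0.85 f'_c b) = 873600/(0.85 × 40.6 × 205) = 123.48 mm.
M_n = T(d − a/2) = 873.6 kN × (485 − 61.74) mm = 369.76 kN·m.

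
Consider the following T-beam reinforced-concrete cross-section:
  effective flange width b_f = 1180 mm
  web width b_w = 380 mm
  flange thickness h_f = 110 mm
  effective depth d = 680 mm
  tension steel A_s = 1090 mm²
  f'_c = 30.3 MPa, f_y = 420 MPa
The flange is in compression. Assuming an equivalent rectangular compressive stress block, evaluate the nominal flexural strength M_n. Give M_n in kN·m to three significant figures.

M_n ≈ 308 kN·m

Tension: T = A_s f_y = 1090 × 420 = 457800 N.
Try a within the flange: a = T/(0.85 f'_c b_f) = 457800/(0.85 × 30.3 × 1180) = 15.06 mm.
Since a = 15.06 ≤ h_f = 110 mm, the stress block lies entirely in the flange; analyse as a rectangular beam of width b_f.
M_n = T(d − a/2) = 457800 × (680 − 7.53) = 307.86 × 10⁶ N·mm.
M_n = 307.86 kN·m.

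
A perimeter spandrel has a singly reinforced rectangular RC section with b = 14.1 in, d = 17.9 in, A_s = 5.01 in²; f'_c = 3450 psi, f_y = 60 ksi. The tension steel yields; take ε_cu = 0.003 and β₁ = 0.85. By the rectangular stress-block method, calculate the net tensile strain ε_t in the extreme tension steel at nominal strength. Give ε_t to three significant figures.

a = A_s f_y/(0.85 f'_c b) = 7.270 in.
β₁ = 0.85, so c = a/β₁ = 7.270/0.85 = 8.553 in.
From the linear strain diagram with ε_cu = 0.003: ε_t = 0.003 (d − c)/c = 0.003 × (17.9 − 8.553)/8.553 = 0.00328.
ε_t < 0.004 — the section is over-reinforced for flexure under ACI limits.

ε_t ≈ 0.00328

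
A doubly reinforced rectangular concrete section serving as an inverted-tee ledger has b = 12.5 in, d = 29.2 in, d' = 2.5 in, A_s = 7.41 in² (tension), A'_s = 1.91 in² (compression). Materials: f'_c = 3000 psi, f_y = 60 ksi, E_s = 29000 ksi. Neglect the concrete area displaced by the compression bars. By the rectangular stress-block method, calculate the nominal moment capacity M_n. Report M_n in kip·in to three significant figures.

M_n ≈ 11000 kip·in

Assume both steels yield.
a = (A_s − A'_s) f_y/(0.85 f'_c b) = (7.41 − 1.91) × 60/(0.85 × 3 × 12.5) = 10.353 in.
c = a/β₁ = 10.353/0.85 = 12.180 in; ε'_s = 0.003(c − d')/c = 0.0024 ≥ ε_y = 0.0021, so the compression steel yields.
M_n = (A_s − A'_s) f_y (d − a/2) + A'_s f_y (d − d') = 330 × (29.2 − 5.1765) + 114.6 × (29.2 − 2.5) = 7927.8 + 3059.8 = 10987.6 kip·in.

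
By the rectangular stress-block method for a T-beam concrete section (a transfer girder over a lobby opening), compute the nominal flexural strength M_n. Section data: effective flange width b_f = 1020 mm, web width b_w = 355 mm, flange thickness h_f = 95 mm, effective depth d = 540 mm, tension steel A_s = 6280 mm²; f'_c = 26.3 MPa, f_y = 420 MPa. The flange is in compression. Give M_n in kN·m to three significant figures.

M_n ≈ 1260 kN·m

Tension: T = A_s f_y = 6280 × 420 = 2637600 N.
Try a within the flange: a = T/(0.85 f'_c b_f) = 2637600/(0.85 × 26.3 × 1020) = 115.67 mm.
a = 115.67 > h_f = 95 mm: the block extends into the web. Split into flange-overhang and web parts.
C_f = 0.85 f'_c (b_f − b_w) h_f = 0.85 × 26.3 × (1020 − 355) × 95 = 1412277 N.
Remaining web compression depth: a_w = (T − C_f)/(0.85 f'_c b_w) = (2637600 − 1412277)/(0.85 × 26.3 × 355) = 154.40 mm.
M_n = C_f(d − h_f/2) + (T − C_f)(d − a_w/2) = 1412277 × (540 − 47.5) + 1225323 × (540 − 77.2) = 695.55 + 567.08 = 1262.63 × 10⁶ N·mm.
M_n = 1262.63 kN·m.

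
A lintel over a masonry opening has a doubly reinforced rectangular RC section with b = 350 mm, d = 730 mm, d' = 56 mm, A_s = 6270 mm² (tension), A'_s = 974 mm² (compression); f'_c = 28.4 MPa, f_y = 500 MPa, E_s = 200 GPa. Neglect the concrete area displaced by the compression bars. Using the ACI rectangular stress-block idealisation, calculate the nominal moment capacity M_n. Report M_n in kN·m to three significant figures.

Assume both tension and compression steel yield.
Net tension couple steel: A_s − A'_s = 5296 mm².
a = (A_s − A'_s) f_y / (0.85 f'_c b) = 2648000/(0.85 × 28.4 × 350) = 313.41 mm.
c = a/β₁ = 313.41/0.847 = 370.02 mm; ε'_s = 0.003(c − d')/c = 0.0025 ≥ f_y/E_s = 0.0025, so compression steel does yield.
M_n = (A_s − A'_s) f_y (d − a/2) + A'_s f_y (d − d') = [2648000 × (730 − 156.705) + 487000 × (730 − 56)] × 10⁻⁶ = 1518.09 + 328.24 = 1846.33 kN·m.

M_n ≈ 1850 kN·m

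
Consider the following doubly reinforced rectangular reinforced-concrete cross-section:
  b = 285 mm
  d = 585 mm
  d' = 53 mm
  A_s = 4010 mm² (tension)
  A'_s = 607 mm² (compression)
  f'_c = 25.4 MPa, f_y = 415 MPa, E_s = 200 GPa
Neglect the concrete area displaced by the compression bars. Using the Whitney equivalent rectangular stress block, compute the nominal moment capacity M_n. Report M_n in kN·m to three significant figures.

M_n ≈ 798 kN·m

Assume both tension and compression steel yield.
Net tension couple steel: A_s − A'_s = 3403 mm².
a = (A_s − A'_s) f_y / (0.85 f'_c b) = 1412245/(0.85 × 25.4 × 285) = 229.52 mm.
c = a/β₁ = 229.52/0.85 = 270.02 mm; ε'_s = 0.003(c − d')/c = 0.0024 ≥ f_y/E_s = 0.0021, so compression steel does yield.
M_n = (A_s − A'_s) f_y (d − a/2) + A'_s f_y (d − d') = [1412245 × (585 − 114.76) + 251905 × (585 − 53)] × 10⁻⁶ = 664.09 + 134.01 = 798.10 kN·m.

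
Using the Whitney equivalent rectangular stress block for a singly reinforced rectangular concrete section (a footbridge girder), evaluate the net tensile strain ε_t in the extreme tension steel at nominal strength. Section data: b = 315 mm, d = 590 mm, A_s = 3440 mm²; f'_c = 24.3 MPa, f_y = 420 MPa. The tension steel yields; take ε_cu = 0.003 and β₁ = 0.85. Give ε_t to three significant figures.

a = A_s f_y/(0.85 f'_c b) = 222.06 mm.
β₁ = 0.85, so c = a/β₁ = 222.06/0.85 = 261.25 mm.
From the linear strain diagram with ε_cu = 0.003: ε_t = 0.003 (d − c)/c = 0.003 × (590 − 261.25)/261.25 = 0.00378.
ε_t < 0.004 — the section is over-reinforced for flexure under ACI limits.

ε_t ≈ 0.00378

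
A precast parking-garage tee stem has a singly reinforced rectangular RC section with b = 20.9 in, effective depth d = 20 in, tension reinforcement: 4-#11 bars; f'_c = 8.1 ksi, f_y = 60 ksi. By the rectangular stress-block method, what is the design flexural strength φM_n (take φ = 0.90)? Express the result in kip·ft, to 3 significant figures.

φM_n ≈ 525 kip·ft

A_s = 4 × 1.56 = 6.24 in².
T = A_s f_y = 6.24 × 60 = 374.4 kips.
a = T/(0.85 f'_c b) = 374.4/(0.85 × 8.1 × 20.9) = 2.602 in.
M_n = T(d − a/2) = 374.4 × (20 − 1.301) = 7000.9 kip·in = 7000.9/12 = 583.41 kip·ft.
φM_n = 0.90 × 583.41 = 525.07 kip·ft.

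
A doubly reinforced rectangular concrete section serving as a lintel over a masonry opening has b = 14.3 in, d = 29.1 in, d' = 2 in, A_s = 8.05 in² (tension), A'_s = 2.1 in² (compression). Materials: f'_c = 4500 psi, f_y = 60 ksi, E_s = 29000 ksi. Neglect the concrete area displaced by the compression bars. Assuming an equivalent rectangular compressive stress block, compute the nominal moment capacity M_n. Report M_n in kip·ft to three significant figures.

M_n ≈ 1050 kip·ft

Assume both steels yield.
a = (A_s − A'_s) f_y/(0.85 f'_c b) = (8.05 − 2.1) × 60/(0.85 × 4.5 × 14.3) = 6.527 in.
c = a/β₁ = 6.527/0.825 = 7.912 in; ε'_s = 0.003(c − d')/c = 0.0022 ≥ ε_y = 0.0021, so the compression steel yields.
M_n = (A_s − A'_s) f_y (d − a/2) + A'_s f_y (d − d') = 357 × (29.1 − 3.2635) + 126 × (29.1 − 2) = 9223.6 + 3414.6 = 12638.2 kip·in = 12638.2/12 = 1053.18 kip·ft.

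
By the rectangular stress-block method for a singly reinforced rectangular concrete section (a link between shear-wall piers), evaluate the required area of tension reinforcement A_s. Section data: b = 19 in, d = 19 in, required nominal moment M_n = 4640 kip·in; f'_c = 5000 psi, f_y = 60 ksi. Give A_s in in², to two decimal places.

From M_n = 0.85 f'_c a b (d − a/2):
a = d − √(d² − 2M_n/(0.85 f'_c b)) = 19 − √(19² − 2 × 4640/(0.85 × 5 × 19)) = 3.313 in.
A_s = 0.85 f'_c a b / f_y = 0.85 × 5 × 3.313 × 19 / 60 = 4.459 in².

A_s ≈ 4.46 in²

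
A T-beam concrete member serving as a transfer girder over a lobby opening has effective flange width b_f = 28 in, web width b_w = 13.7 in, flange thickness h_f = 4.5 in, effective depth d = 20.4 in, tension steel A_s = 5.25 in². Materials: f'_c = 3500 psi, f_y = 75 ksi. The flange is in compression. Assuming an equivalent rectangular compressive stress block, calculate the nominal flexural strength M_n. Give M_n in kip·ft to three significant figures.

Tension: T = A_s f_y = 5.25 × 75 = 393.75 kips.
Try a within the flange: a = T/(0.85 f'_c b_f) = 393.75/(0.85 × 3.5 × 28) = 4.727 in.
a = 4.727 > h_f = 4.5 in: the block extends into the web. Split into flange-overhang and web parts.
C_f = 0.85 f'_c (b_f − b_w) h_f = 0.85 × 3.5 × (28 − 13.7) × 4.5 = 191.4 kips.
Remaining web compression depth: a_w = (T − C_f)/(0.85 f'_c b_w) = (393.75 − 191.4)/(0.85 × 3.5 × 13.7) = 4.965 in.
M_n = C_f(d − h_f/2) + (T − C_f)(d − a_w/2) = 191.4 × (20.4 − 2.25) + 202.35 × (20.4 − 2.4825) = 3473.9 + 3625.6 = 7099.5 kip·in.
M_n = 7099.5/12 = 591.63 kip·ft.

M_n ≈ 592 kip·ft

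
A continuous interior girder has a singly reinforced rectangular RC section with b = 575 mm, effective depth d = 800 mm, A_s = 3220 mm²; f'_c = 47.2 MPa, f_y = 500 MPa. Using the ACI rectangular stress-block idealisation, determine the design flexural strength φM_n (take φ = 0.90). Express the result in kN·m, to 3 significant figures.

φM_n ≈ 1110 kN·m

T = A_s f_y = 3220 × 500 = 1610000 N = 1610 kN.
From C = T: a = T/(0.85 f'_c b) = 1610000/(0.85 × 47.2 × 575) = 69.79 mm.
M_n = T(d − a/2) = 1610 kN × (800 − 34.895) mm = 1231.82 kN·m.
φM_n = 0.90 × 1231.82 = 1108.64 kN·m.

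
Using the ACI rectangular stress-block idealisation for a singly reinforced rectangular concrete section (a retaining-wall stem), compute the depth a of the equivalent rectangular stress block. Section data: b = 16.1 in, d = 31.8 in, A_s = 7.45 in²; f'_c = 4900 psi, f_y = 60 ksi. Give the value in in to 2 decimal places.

a ≈ 6.67 in

T = A_s f_y = 7.45 × 60 = 447 kips.
a = T/(0.85 f'_c b) = 447/(0.85 × 4.9 × 16.1) = 6.67 in.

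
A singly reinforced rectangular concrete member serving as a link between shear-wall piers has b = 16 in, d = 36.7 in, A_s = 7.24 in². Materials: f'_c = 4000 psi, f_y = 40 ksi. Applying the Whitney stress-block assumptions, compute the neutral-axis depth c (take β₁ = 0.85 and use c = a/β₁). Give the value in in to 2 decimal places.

c ≈ 6.26 in

T = A_s f_y = 7.24 × 40 = 289.6 kips.
a = T/(0.85 f'_c b) = 289.6/(0.85 × 4 × 16) = 5.3235 in.
With β₁ = 0.85, c = a/β₁ = 5.3235/0.85 = 6.26 in.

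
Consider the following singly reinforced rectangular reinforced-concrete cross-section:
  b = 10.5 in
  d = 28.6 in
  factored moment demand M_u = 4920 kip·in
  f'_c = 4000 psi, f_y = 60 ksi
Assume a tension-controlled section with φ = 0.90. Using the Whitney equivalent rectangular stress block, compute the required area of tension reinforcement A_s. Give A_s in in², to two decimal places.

A_s ≈ 3.56 in²

M_n = M_u/φ = 4920/0.90 = 5466.67 kip·in.
From M_n = 0.85 f'_c a b (d − a/2):
a = d − √(d² − 2M_n/(0.85 f'_c b)) = 28.6 − √(28.6² − 2 × 5466.67/(0.85 × 4 × 10.5)) = 5.979 in.
A_s = 0.85 f'_c a b / f_y = 0.85 × 4 × 5.979 × 10.5 / 60 = 3.558 in².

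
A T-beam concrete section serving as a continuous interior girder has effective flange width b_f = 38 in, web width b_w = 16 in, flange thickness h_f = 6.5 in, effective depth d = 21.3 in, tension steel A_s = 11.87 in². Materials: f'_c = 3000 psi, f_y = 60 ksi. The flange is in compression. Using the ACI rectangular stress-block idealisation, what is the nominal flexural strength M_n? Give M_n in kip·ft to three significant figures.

M_n ≈ 1040 kip·ft

Tension: T = A_s f_y = 11.87 × 60 = 712.2 kips.
Try a within the flange: a = T/(0.85 f'_c b_f) = 712.2/(0.85 × 3 × 38) = 7.350 in.
a = 7.350 > h_f = 6.5 in: the block extends into the web. Split into flange-overhang and web parts.
C_f = 0.85 f'_c (b_f − b_w) h_f = 0.85 × 3 × (38 − 16) × 6.5 = 364.7 kips.
Remaining web compression depth: a_w = (T − C_f)/(0.85 f'_c b_w) = (712.2 − 364.7)/(0.85 × 3 × 16) = 8.517 in.
M_n = C_f(d − h_f/2) + (T − C_f)(d − a_w/2) = 364.7 × (21.3 − 3.25) + 347.5 × (21.3 − 4.2585) = 6582.8 + 5921.9 = 12504.7 kip·in.
M_n = 12504.7/12 = 1042.06 kip·ft.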